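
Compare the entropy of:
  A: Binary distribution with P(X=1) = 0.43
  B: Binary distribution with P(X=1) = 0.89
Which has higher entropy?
A

For binary distributions, entropy is maximized at p=0.5 and decreases as p moves toward 0 or 1.

H(A) = H(0.43) = 0.9858 bits
H(B) = H(0.89) = 0.4999 bits

Distribution A (p=0.43) is closer to uniform (p=0.5), so it has higher entropy.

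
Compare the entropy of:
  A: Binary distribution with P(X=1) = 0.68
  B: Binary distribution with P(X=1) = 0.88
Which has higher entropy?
A

For binary distributions, entropy is maximized at p=0.5 and decreases as p moves toward 0 or 1.

H(A) = H(0.68) = 0.9044 bits
H(B) = H(0.88) = 0.5294 bits

Distribution A (p=0.68) is closer to uniform (p=0.5), so it has higher entropy.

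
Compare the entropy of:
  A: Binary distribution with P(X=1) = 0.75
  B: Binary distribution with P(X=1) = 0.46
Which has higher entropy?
B

For binary distributions, entropy is maximized at p=0.5 and decreases as p moves toward 0 or 1.

H(A) = H(0.75) = 0.8113 bits
H(B) = H(0.46) = 0.9954 bits

Distribution B (p=0.46) is closer to uniform (p=0.5), so it has higher entropy.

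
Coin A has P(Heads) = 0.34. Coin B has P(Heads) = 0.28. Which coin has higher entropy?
A

For binary distributions, entropy is maximized at p=0.5 and decreases as p moves toward 0 or 1.

H(A) = H(0.34) = 0.9248 bits
H(B) = H(0.28) = 0.8555 bits

Distribution A (p=0.34) is closer to uniform (p=0.5), so it has higher entropy.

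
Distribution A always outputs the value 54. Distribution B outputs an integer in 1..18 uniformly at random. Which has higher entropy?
B

A is deterministic, so H(A) = 0. B is uniform over 18 outcomes, so H(B) = log₂(18) = 4.170 bits. Any distribution with genuine randomness has higher entropy than a deterministic one.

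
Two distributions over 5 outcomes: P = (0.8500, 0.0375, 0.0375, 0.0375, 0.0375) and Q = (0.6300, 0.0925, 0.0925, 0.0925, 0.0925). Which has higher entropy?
Q

P is highly concentrated on one outcome (85%), making it nearly deterministic. Q spreads its mass more evenly (max 63%). The more spread-out distribution has higher entropy: H(P) ≈ 0.910 bits, H(Q) ≈ 1.691 bits.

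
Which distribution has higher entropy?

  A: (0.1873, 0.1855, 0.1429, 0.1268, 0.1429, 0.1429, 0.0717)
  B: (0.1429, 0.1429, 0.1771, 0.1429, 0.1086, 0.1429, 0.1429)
B

Both distributions are close to uniform, making this a harder comparison.

H(A) = 2.7572 bits
H(B) = 2.7954 bits

The distribution closer to uniform has higher entropy.
Answer: B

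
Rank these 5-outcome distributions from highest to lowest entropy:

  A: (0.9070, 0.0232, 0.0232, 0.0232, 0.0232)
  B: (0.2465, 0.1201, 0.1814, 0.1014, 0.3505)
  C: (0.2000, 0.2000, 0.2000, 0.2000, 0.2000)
C > B > A

Key insight: Entropy is maximized by uniform distributions and minimized by concentrated distributions.

- Uniform distributions have maximum entropy log₂(5) = 2.3219 bits
- The more "peaked" or concentrated a distribution, the lower its entropy

Entropies:
  H(A) = 0.6324 bits
  H(B) = 2.1771 bits
  H(C) = 2.3219 bits

Ranking: C > B > A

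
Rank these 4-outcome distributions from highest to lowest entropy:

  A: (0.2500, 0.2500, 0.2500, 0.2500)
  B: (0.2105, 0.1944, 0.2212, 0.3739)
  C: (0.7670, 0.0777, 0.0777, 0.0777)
A > B > C

Key insight: Entropy is maximized by uniform distributions and minimized by concentrated distributions.

- Uniform distributions have maximum entropy log₂(4) = 2.0000 bits
- The more "peaked" or concentrated a distribution, the lower its entropy

Entropies:
  H(A) = 2.0000 bits
  H(B) = 1.9447 bits
  H(C) = 1.1525 bits

Ranking: A > B > C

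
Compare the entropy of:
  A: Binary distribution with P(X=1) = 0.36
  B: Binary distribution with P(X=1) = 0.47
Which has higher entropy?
B

For binary distributions, entropy is maximized at p=0.5 and decreases as p moves toward 0 or 1.

H(A) = H(0.36) = 0.9427 bits
H(B) = H(0.47) = 0.9974 bits

Distribution B (p=0.47) is closer to uniform (p=0.5), so it has higher entropy.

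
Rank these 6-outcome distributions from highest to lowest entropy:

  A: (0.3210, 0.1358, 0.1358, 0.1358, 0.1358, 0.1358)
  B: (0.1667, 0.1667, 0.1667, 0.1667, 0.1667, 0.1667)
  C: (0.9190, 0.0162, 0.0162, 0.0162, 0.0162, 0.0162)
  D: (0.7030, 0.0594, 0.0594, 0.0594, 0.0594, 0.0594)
B > A > D > C

Key insight: Entropy is maximized by uniform distributions and minimized by concentrated distributions.

Entropies:
  H(A) = 2.4821 bits
  H(B) = 2.5850 bits
  H(C) = 0.5938 bits
  H(D) = 1.5672 bits

Ranking: B > A > D > C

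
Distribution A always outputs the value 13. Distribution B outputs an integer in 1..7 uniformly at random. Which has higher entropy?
B

A is deterministic, so H(A) = 0. B is uniform over 7 outcomes, so H(B) = log₂(7) = 2.807 bits. Any distribution with genuine randomness has higher entropy than a deterministic one.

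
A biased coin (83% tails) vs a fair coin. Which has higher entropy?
Fair coin

The fair coin is uniform (p=0.5), maximizing binary entropy at 1 bit. The biased coin has H(0.83) ≈ 0.658 bits — its outcome is more predictable, so its entropy is lower.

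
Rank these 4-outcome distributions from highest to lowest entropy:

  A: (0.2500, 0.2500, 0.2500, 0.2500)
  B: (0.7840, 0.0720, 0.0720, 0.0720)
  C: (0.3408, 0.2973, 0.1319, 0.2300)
A > C > B

Key insight: Entropy is maximized by uniform distributions and minimized by concentrated distributions.

- Uniform distributions have maximum entropy log₂(4) = 2.0000 bits
- The more "peaked" or concentrated a distribution, the lower its entropy

Entropies:
  H(A) = 2.0000 bits
  H(B) = 1.0951 bits
  H(C) = 1.9227 bits

Ranking: A > C > B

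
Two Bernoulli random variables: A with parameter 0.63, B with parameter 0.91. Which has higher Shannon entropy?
A

For binary distributions, entropy is maximized at p=0.5 and decreases as p moves toward 0 or 1.

H(A) = H(0.63) = 0.9507 bits
H(B) = H(0.91) = 0.4365 bits

Distribution A (p=0.63) is closer to uniform (p=0.5), so it has higher entropy.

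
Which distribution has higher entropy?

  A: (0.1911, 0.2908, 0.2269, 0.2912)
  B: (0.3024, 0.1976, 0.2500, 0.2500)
B

Both distributions are close to uniform, making this a harder comparison.

H(A) = 1.9783 bits
H(B) = 1.9840 bits

The distribution closer to uniform has higher entropy.
Answer: B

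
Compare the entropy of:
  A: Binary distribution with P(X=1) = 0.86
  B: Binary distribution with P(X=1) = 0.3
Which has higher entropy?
B

For binary distributions, entropy is maximized at p=0.5 and decreases as p moves toward 0 or 1.

H(A) = H(0.86) = 0.5842 bits
H(B) = H(0.3) = 0.8813 bits

Distribution B (p=0.3) is closer to uniform (p=0.5), so it has higher entropy.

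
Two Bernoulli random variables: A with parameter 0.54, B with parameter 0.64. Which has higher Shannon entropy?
A

For binary distributions, entropy is maximized at p=0.5 and decreases as p moves toward 0 or 1.

H(A) = H(0.54) = 0.9954 bits
H(B) = H(0.64) = 0.9427 bits

Distribution A (p=0.54) is closer to uniform (p=0.5), so it has higher entropy.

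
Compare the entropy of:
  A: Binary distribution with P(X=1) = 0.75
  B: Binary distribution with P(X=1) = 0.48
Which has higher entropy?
B

For binary distributions, entropy is maximized at p=0.5 and decreases as p moves toward 0 or 1.

H(A) = H(0.75) = 0.8113 bits
H(B) = H(0.48) = 0.9988 bits

Distribution B (p=0.48) is closer to uniform (p=0.5), so it has higher entropy.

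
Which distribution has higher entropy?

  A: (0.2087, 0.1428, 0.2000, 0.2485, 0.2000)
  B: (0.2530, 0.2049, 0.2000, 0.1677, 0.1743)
B

Both distributions are close to uniform, making this a harder comparison.

H(A) = 2.3006 bits
H(B) = 2.3060 bits

The distribution closer to uniform has higher entropy.
Answer: B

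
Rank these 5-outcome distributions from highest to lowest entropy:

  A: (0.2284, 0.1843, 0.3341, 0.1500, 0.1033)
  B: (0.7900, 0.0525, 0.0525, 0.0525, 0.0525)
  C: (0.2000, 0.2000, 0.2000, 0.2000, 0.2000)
C > A > B

Key insight: Entropy is maximized by uniform distributions and minimized by concentrated distributions.

- Uniform distributions have maximum entropy log₂(5) = 2.3219 bits
- The more "peaked" or concentrated a distribution, the lower its entropy

Entropies:
  H(A) = 2.2134 bits
  H(B) = 1.1615 bits
  H(C) = 2.3219 bits

Ranking: C > A > B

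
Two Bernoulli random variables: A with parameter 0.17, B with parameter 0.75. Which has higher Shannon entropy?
B

For binary distributions, entropy is maximized at p=0.5 and decreases as p moves toward 0 or 1.

H(A) = H(0.17) = 0.6577 bits
H(B) = H(0.75) = 0.8113 bits

Distribution B (p=0.75) is closer to uniform (p=0.5), so it has higher entropy.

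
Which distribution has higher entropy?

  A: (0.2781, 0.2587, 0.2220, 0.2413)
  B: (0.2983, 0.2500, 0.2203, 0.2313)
A

Both distributions are close to uniform, making this a harder comparison.

H(A) = 1.9950 bits
H(B) = 1.9900 bits

The distribution closer to uniform has higher entropy.
Answer: A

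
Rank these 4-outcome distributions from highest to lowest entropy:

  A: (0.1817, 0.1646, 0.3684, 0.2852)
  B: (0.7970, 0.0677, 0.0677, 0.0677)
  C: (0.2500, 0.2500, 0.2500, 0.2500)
C > A > B

Key insight: Entropy is maximized by uniform distributions and minimized by concentrated distributions.

- Uniform distributions have maximum entropy log₂(4) = 2.0000 bits
- The more "peaked" or concentrated a distribution, the lower its entropy

Entropies:
  H(A) = 1.9225 bits
  H(B) = 1.0496 bits
  H(C) = 2.0000 bits

Ranking: C > A > B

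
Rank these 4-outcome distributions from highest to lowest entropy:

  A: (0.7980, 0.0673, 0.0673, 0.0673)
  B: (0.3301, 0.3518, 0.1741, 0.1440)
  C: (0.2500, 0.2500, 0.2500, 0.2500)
C > B > A

Key insight: Entropy is maximized by uniform distributions and minimized by concentrated distributions.

- Uniform distributions have maximum entropy log₂(4) = 2.0000 bits
- The more "peaked" or concentrated a distribution, the lower its entropy

Entropies:
  H(A) = 1.0461 bits
  H(B) = 1.8998 bits
  H(C) = 2.0000 bits

Ranking: C > B > A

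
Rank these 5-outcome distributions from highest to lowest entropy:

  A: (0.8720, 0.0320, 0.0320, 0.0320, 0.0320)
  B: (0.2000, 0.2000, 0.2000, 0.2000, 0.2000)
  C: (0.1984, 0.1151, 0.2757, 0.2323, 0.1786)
B > C > A

Key insight: Entropy is maximized by uniform distributions and minimized by concentrated distributions.

- Uniform distributions have maximum entropy log₂(5) = 2.3219 bits
- The more "peaked" or concentrated a distribution, the lower its entropy

Entropies:
  H(A) = 0.8079 bits
  H(B) = 2.3219 bits
  H(C) = 2.2675 bits

Ranking: B > C > A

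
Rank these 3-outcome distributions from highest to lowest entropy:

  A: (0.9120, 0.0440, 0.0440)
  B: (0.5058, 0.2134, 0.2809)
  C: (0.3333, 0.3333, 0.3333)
C > B > A

Key insight: Entropy is maximized by uniform distributions and minimized by concentrated distributions.

- Uniform distributions have maximum entropy log₂(3) = 1.5850 bits
- The more "peaked" or concentrated a distribution, the lower its entropy

Entropies:
  H(A) = 0.5178 bits
  H(B) = 1.4875 bits
  H(C) = 1.5850 bits

Ranking: C > B > A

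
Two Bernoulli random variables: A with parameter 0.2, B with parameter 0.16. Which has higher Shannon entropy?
A

For binary distributions, entropy is maximized at p=0.5 and decreases as p moves toward 0 or 1.

H(A) = H(0.2) = 0.7219 bits
H(B) = H(0.16) = 0.6343 bits

Distribution A (p=0.2) is closer to uniform (p=0.5), so it has higher entropy.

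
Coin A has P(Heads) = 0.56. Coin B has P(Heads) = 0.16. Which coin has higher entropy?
A

For binary distributions, entropy is maximized at p=0.5 and decreases as p moves toward 0 or 1.

H(A) = H(0.56) = 0.9896 bits
H(B) = H(0.16) = 0.6343 bits

Distribution A (p=0.56) is closer to uniform (p=0.5), so it has higher entropy.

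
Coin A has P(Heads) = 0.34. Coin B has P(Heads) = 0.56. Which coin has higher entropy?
B

For binary distributions, entropy is maximized at p=0.5 and decreases as p moves toward 0 or 1.

H(A) = H(0.34) = 0.9248 bits
H(B) = H(0.56) = 0.9896 bits

Distribution B (p=0.56) is closer to uniform (p=0.5), so it has higher entropy.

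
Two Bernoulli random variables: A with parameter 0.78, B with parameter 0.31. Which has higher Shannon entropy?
B

For binary distributions, entropy is maximized at p=0.5 and decreases as p moves toward 0 or 1.

H(A) = H(0.78) = 0.7602 bits
H(B) = H(0.31) = 0.8932 bits

Distribution B (p=0.31) is closer to uniform (p=0.5), so it has higher entropy.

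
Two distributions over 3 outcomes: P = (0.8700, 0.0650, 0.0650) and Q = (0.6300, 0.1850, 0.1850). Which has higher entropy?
Q

P is highly concentrated on one outcome (87%), making it nearly deterministic. Q spreads its mass more evenly (max 63%). The more spread-out distribution has higher entropy: H(P) ≈ 0.687 bits, H(Q) ≈ 1.321 bits.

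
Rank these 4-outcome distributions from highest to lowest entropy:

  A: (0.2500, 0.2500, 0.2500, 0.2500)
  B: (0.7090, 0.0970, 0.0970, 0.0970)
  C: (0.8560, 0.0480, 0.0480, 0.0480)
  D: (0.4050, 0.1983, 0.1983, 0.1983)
A > D > B > C

Key insight: Entropy is maximized by uniform distributions and minimized by concentrated distributions.

Entropies:
  H(A) = 2.0000 bits
  H(B) = 1.3312 bits
  H(C) = 0.8229 bits
  H(D) = 1.9169 bits

Ranking: A > D > B > C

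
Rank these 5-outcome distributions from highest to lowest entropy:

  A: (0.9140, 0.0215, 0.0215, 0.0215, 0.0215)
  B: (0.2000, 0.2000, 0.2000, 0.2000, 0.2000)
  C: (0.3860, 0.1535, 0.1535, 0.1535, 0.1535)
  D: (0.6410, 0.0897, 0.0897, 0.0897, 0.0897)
B > C > D > A

Key insight: Entropy is maximized by uniform distributions and minimized by concentrated distributions.

Entropies:
  H(A) = 0.5950 bits
  H(B) = 2.3219 bits
  H(C) = 2.1902 bits
  H(D) = 1.6598 bits

Ranking: B > C > D > A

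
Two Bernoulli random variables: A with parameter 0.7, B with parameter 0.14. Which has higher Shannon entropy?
A

For binary distributions, entropy is maximized at p=0.5 and decreases as p moves toward 0 or 1.

H(A) = H(0.7) = 0.8813 bits
H(B) = H(0.14) = 0.5842 bits

Distribution A (p=0.7) is closer to uniform (p=0.5), so it has higher entropy.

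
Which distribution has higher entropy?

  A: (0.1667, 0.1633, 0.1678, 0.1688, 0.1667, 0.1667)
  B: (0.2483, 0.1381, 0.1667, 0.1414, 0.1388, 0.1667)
A

Both distributions are close to uniform, making this a harder comparison.

H(A) = 2.5849 bits
H(B) = 2.5497 bits

The distribution closer to uniform has higher entropy.
Answer: A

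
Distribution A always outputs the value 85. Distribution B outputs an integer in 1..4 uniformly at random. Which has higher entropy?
B

A is deterministic, so H(A) = 0. B is uniform over 4 outcomes, so H(B) = log₂(4) = 2.000 bits. Any distribution with genuine randomness has higher entropy than a deterministic one.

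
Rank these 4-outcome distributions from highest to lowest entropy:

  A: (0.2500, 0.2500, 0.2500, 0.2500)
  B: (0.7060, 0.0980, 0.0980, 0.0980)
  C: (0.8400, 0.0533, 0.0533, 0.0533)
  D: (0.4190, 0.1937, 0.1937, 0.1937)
A > D > B > C

Key insight: Entropy is maximized by uniform distributions and minimized by concentrated distributions.

Entropies:
  H(A) = 2.0000 bits
  H(B) = 1.3398 bits
  H(C) = 0.8879 bits
  H(D) = 1.9018 bits

Ranking: A > D > B > C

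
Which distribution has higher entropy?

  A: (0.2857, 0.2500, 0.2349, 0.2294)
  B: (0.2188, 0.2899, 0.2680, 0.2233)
A

Both distributions are close to uniform, making this a harder comparison.

H(A) = 1.9946 bits
H(B) = 1.9897 bits

The distribution closer to uniform has higher entropy.
Answer: A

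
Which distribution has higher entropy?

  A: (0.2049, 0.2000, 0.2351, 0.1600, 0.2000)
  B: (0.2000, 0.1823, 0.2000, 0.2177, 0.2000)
B

Both distributions are close to uniform, making this a harder comparison.

H(A) = 2.3114 bits
H(B) = 2.3197 bits

The distribution closer to uniform has higher entropy.
Answer: B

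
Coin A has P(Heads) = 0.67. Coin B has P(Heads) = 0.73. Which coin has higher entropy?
A

For binary distributions, entropy is maximized at p=0.5 and decreases as p moves toward 0 or 1.

H(A) = H(0.67) = 0.9149 bits
H(B) = H(0.73) = 0.8415 bits

Distribution A (p=0.67) is closer to uniform (p=0.5), so it has higher entropy.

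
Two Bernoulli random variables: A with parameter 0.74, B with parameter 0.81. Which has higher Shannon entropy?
A

For binary distributions, entropy is maximized at p=0.5 and decreases as p moves toward 0 or 1.

H(A) = H(0.74) = 0.8267 bits
H(B) = H(0.81) = 0.7015 bits

Distribution A (p=0.74) is closer to uniform (p=0.5), so it has higher entropy.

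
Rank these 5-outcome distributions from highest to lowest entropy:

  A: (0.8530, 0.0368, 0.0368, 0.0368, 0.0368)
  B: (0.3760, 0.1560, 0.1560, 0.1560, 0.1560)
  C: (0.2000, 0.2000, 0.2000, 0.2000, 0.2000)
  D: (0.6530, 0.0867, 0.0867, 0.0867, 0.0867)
C > B > D > A

Key insight: Entropy is maximized by uniform distributions and minimized by concentrated distributions.

Entropies:
  H(A) = 0.8963 bits
  H(B) = 2.2032 bits
  H(C) = 2.3219 bits
  H(D) = 1.6254 bits

Ranking: C > B > D > A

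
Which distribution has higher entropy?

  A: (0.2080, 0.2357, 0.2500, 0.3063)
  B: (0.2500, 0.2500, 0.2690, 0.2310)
B

Both distributions are close to uniform, making this a harder comparison.

H(A) = 1.9855 bits
H(B) = 1.9979 bits

The distribution closer to uniform has higher entropy.
Answer: B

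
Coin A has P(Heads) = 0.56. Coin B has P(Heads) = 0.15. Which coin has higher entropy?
A

For binary distributions, entropy is maximized at p=0.5 and decreases as p moves toward 0 or 1.

H(A) = H(0.56) = 0.9896 bits
H(B) = H(0.15) = 0.6098 bits

Distribution A (p=0.56) is closer to uniform (p=0.5), so it has higher entropy.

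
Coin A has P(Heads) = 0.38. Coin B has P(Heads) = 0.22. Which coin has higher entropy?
A

For binary distributions, entropy is maximized at p=0.5 and decreases as p moves toward 0 or 1.

H(A) = H(0.38) = 0.9580 bits
H(B) = H(0.22) = 0.7602 bits

Distribution A (p=0.38) is closer to uniform (p=0.5), so it has higher entropy.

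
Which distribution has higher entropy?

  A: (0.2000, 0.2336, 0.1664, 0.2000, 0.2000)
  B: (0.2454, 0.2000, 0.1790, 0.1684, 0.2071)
A

Both distributions are close to uniform, making this a harder comparison.

H(A) = 2.3137 bits
H(B) = 2.3094 bits

The distribution closer to uniform has higher entropy.
Answer: A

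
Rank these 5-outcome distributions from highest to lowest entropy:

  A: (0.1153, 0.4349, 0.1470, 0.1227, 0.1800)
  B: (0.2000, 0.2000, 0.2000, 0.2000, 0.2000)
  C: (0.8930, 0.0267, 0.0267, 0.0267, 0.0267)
B > A > C

Key insight: Entropy is maximized by uniform distributions and minimized by concentrated distributions.

- Uniform distributions have maximum entropy log₂(5) = 2.3219 bits
- The more "peaked" or concentrated a distribution, the lower its entropy

Entropies:
  H(A) = 2.1051 bits
  H(B) = 2.3219 bits
  H(C) = 0.7048 bits

Ranking: B > A > C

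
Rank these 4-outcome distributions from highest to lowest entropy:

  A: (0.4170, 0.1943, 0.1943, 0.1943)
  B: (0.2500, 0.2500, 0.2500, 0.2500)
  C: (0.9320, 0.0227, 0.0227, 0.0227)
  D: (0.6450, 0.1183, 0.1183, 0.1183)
B > A > D > C

Key insight: Entropy is maximized by uniform distributions and minimized by concentrated distributions.

Entropies:
  H(A) = 1.9041 bits
  H(B) = 2.0000 bits
  H(C) = 0.4662 bits
  H(D) = 1.5011 bits

Ranking: B > A > D > C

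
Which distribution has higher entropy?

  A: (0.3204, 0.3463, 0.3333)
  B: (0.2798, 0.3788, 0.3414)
A

Both distributions are close to uniform, making this a harder comparison.

H(A) = 1.5842 bits
H(B) = 1.5740 bits

The distribution closer to uniform has higher entropy.
Answer: A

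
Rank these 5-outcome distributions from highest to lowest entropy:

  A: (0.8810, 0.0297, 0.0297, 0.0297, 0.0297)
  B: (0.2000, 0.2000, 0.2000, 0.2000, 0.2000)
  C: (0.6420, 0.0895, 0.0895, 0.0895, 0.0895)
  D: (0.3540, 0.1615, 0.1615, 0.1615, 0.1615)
B > D > C > A

Key insight: Entropy is maximized by uniform distributions and minimized by concentrated distributions.

Entropies:
  H(A) = 0.7645 bits
  H(B) = 2.3219 bits
  H(C) = 1.6570 bits
  H(D) = 2.2296 bits

Ranking: B > D > C > A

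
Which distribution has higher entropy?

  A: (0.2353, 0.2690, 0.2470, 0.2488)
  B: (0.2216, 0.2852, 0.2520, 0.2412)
A

Both distributions are close to uniform, making this a harder comparison.

H(A) = 1.9983 bits
H(B) = 1.9939 bits

The distribution closer to uniform has higher entropy.
Answer: A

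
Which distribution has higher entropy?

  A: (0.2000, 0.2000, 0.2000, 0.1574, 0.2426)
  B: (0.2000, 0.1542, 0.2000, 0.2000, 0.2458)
A

Both distributions are close to uniform, making this a harder comparison.

H(A) = 2.3087 bits
H(B) = 2.3067 bits

The distribution closer to uniform has higher entropy.
Answer: A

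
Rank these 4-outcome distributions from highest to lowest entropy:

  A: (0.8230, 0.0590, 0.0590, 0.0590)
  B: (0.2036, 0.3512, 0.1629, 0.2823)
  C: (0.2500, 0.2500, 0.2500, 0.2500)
C > B > A

Key insight: Entropy is maximized by uniform distributions and minimized by concentrated distributions.

- Uniform distributions have maximum entropy log₂(4) = 2.0000 bits
- The more "peaked" or concentrated a distribution, the lower its entropy

Entropies:
  H(A) = 0.9540 bits
  H(B) = 1.9393 bits
  H(C) = 2.0000 bits

Ranking: C > B > A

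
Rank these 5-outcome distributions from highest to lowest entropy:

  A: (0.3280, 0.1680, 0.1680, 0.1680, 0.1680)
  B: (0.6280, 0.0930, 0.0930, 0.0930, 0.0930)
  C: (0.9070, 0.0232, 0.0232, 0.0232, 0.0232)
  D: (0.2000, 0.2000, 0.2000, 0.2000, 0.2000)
D > A > B > C

Key insight: Entropy is maximized by uniform distributions and minimized by concentrated distributions.

Entropies:
  H(A) = 2.2569 bits
  H(B) = 1.6962 bits
  H(C) = 0.6324 bits
  H(D) = 2.3219 bits

Ranking: D > A > B > C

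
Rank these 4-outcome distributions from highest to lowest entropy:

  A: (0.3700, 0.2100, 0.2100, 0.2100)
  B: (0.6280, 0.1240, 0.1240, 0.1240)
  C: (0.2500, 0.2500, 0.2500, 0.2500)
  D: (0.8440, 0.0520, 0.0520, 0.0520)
C > A > B > D

Key insight: Entropy is maximized by uniform distributions and minimized by concentrated distributions.

Entropies:
  H(A) = 1.9492 bits
  H(B) = 1.5418 bits
  H(C) = 2.0000 bits
  H(D) = 0.8719 bits

Ranking: C > A > B > D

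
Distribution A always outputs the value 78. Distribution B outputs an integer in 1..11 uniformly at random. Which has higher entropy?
B

A is deterministic, so H(A) = 0. B is uniform over 11 outcomes, so H(B) = log₂(11) = 3.459 bits. Any distribution with genuine randomness has higher entropy than a deterministic one.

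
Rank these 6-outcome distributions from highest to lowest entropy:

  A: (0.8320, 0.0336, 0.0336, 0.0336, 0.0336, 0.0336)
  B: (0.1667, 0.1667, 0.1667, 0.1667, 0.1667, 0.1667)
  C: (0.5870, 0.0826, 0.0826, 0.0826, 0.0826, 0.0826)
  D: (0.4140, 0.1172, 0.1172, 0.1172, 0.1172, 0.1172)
B > D > C > A

Key insight: Entropy is maximized by uniform distributions and minimized by concentrated distributions.

Entropies:
  H(A) = 1.0432 bits
  H(B) = 2.5850 bits
  H(C) = 1.9370 bits
  H(D) = 2.3392 bits

Ranking: B > D > C > A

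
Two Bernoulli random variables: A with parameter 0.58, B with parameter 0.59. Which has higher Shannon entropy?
A

For binary distributions, entropy is maximized at p=0.5 and decreases as p moves toward 0 or 1.

H(A) = H(0.58) = 0.9815 bits
H(B) = H(0.59) = 0.9765 bits

Distribution A (p=0.58) is closer to uniform (p=0.5), so it has higher entropy.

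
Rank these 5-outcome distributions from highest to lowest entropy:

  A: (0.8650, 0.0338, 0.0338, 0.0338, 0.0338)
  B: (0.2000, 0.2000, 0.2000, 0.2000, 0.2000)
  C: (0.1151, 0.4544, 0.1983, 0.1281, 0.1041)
B > C > A

Key insight: Entropy is maximized by uniform distributions and minimized by concentrated distributions.

- Uniform distributions have maximum entropy log₂(5) = 2.3219 bits
- The more "peaked" or concentrated a distribution, the lower its entropy

Entropies:
  H(A) = 0.8410 bits
  H(B) = 2.3219 bits
  H(C) = 2.0586 bits

Ranking: B > C > A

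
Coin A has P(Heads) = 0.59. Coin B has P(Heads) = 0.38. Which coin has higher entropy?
A

For binary distributions, entropy is maximized at p=0.5 and decreases as p moves toward 0 or 1.

H(A) = H(0.59) = 0.9765 bits
H(B) = H(0.38) = 0.9580 bits

Distribution A (p=0.59) is closer to uniform (p=0.5), so it has higher entropy.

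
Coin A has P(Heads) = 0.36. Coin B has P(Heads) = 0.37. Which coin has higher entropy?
B

For binary distributions, entropy is maximized at p=0.5 and decreases as p moves toward 0 or 1.

H(A) = H(0.36) = 0.9427 bits
H(B) = H(0.37) = 0.9507 bits

Distribution B (p=0.37) is closer to uniform (p=0.5), so it has higher entropy.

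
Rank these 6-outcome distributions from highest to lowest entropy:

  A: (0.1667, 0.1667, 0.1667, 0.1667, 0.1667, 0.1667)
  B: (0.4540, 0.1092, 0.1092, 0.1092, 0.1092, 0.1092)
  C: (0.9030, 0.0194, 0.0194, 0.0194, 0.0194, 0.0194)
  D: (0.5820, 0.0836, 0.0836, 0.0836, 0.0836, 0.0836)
A > B > D > C

Key insight: Entropy is maximized by uniform distributions and minimized by concentrated distributions.

Entropies:
  H(A) = 2.5850 bits
  H(B) = 2.2617 bits
  H(C) = 0.6846 bits
  H(D) = 1.9511 bits

Ranking: A > B > D > C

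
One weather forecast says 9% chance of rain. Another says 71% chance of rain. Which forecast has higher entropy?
71% forecast

Treat each forecast as a Bernoulli distribution. Binary entropy is maximized at p=0.5 and falls off symmetrically toward 0 or 1. The 71% forecast is closer to 50%, so it is more uncertain. H(9%) ≈ 0.436 bits, H(71%) ≈ 0.869 bits.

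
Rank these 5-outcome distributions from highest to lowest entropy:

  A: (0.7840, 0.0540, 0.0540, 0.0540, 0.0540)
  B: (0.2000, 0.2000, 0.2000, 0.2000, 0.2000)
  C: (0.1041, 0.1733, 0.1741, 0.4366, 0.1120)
B > C > A

Key insight: Entropy is maximized by uniform distributions and minimized by concentrated distributions.

- Uniform distributions have maximum entropy log₂(5) = 2.3219 bits
- The more "peaked" or concentrated a distribution, the lower its entropy

Entropies:
  H(A) = 1.1848 bits
  H(B) = 2.3219 bits
  H(C) = 2.0928 bits

Ranking: B > C > A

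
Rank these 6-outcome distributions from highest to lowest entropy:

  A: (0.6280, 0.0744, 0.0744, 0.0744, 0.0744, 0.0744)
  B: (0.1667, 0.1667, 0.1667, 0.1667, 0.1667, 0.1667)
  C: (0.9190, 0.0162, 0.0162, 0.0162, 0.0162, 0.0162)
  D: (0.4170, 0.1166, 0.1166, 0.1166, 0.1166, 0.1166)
B > D > A > C

Key insight: Entropy is maximized by uniform distributions and minimized by concentrated distributions.

Entropies:
  H(A) = 1.8160 bits
  H(B) = 2.5850 bits
  H(C) = 0.5938 bits
  H(D) = 2.3337 bits

Ranking: B > D > A > C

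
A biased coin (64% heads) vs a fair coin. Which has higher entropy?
Fair coin

The fair coin is uniform (p=0.5), maximizing binary entropy at 1 bit. The biased coin has H(0.64) ≈ 0.943 bits — its outcome is more predictable, so its entropy is lower.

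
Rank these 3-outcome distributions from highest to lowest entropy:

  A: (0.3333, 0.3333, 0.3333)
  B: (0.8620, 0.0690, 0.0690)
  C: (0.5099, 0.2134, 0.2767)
A > C > B

Key insight: Entropy is maximized by uniform distributions and minimized by concentrated distributions.

- Uniform distributions have maximum entropy log₂(3) = 1.5850 bits
- The more "peaked" or concentrated a distribution, the lower its entropy

Entropies:
  H(A) = 1.5850 bits
  H(B) = 0.7170 bits
  H(C) = 1.4839 bits

Ranking: A > C > B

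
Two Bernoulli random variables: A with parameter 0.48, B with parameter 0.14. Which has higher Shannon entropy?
A

For binary distributions, entropy is maximized at p=0.5 and decreases as p moves toward 0 or 1.

H(A) = H(0.48) = 0.9988 bits
H(B) = H(0.14) = 0.5842 bits

Distribution A (p=0.48) is closer to uniform (p=0.5), so it has higher entropy.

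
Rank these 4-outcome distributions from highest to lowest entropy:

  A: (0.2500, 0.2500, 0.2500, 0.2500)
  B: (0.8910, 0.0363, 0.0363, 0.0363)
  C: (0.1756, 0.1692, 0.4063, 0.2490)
A > C > B

Key insight: Entropy is maximized by uniform distributions and minimized by concentrated distributions.

- Uniform distributions have maximum entropy log₂(4) = 2.0000 bits
- The more "peaked" or concentrated a distribution, the lower its entropy

Entropies:
  H(A) = 2.0000 bits
  H(B) = 0.6697 bits
  H(C) = 1.9017 bits

Ranking: A > C > B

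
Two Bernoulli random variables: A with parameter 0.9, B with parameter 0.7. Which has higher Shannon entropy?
B

For binary distributions, entropy is maximized at p=0.5 and decreases as p moves toward 0 or 1.

H(A) = H(0.9) = 0.4690 bits
H(B) = H(0.7) = 0.8813 bits

Distribution B (p=0.7) is closer to uniform (p=0.5), so it has higher entropy.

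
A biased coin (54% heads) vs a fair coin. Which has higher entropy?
Fair coin

The fair coin is uniform (p=0.5), maximizing binary entropy at 1 bit. The biased coin has H(0.54) ≈ 0.995 bits — its outcome is more predictable, so its entropy is lower.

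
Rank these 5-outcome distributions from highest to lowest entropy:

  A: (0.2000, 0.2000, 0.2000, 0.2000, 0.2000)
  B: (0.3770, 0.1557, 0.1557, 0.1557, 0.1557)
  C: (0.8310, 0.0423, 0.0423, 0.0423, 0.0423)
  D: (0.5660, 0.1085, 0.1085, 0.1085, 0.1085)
A > B > D > C

Key insight: Entropy is maximized by uniform distributions and minimized by concentrated distributions.

Entropies:
  H(A) = 2.3219 bits
  H(B) = 2.2019 bits
  H(C) = 0.9934 bits
  H(D) = 1.8554 bits

Ranking: A > B > D > C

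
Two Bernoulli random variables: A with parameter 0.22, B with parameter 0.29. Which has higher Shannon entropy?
B

For binary distributions, entropy is maximized at p=0.5 and decreases as p moves toward 0 or 1.

H(A) = H(0.22) = 0.7602 bits
H(B) = H(0.29) = 0.8687 bits

Distribution B (p=0.29) is closer to uniform (p=0.5), so it has higher entropy.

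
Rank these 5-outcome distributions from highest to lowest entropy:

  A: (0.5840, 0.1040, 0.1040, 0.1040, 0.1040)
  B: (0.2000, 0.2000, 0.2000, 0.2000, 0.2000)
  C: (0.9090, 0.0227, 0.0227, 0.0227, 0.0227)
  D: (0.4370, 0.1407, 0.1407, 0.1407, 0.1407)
B > D > A > C

Key insight: Entropy is maximized by uniform distributions and minimized by concentrated distributions.

Entropies:
  H(A) = 1.8115 bits
  H(B) = 2.3219 bits
  H(C) = 0.6218 bits
  H(D) = 2.1145 bits

Ranking: B > D > A > C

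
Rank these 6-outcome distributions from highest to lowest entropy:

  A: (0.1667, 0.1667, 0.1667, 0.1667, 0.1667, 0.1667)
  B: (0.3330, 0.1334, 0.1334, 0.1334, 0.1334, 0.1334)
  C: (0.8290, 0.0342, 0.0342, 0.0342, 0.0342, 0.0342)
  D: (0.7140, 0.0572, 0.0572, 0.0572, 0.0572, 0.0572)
A > B > D > C

Key insight: Entropy is maximized by uniform distributions and minimized by concentrated distributions.

Entropies:
  H(A) = 2.5850 bits
  H(B) = 2.4667 bits
  H(C) = 1.0570 bits
  H(D) = 1.5276 bits

Ranking: A > B > D > C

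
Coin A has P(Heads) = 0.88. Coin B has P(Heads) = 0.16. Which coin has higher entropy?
B

For binary distributions, entropy is maximized at p=0.5 and decreases as p moves toward 0 or 1.

H(A) = H(0.88) = 0.5294 bits
H(B) = H(0.16) = 0.6343 bits

Distribution B (p=0.16) is closer to uniform (p=0.5), so it has higher entropy.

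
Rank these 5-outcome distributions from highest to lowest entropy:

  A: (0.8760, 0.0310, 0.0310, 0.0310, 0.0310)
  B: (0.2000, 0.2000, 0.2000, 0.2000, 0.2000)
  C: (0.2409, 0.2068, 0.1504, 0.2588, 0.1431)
B > C > A

Key insight: Entropy is maximized by uniform distributions and minimized by concentrated distributions.

- Uniform distributions have maximum entropy log₂(5) = 2.3219 bits
- The more "peaked" or concentrated a distribution, the lower its entropy

Entropies:
  H(A) = 0.7888 bits
  H(B) = 2.3219 bits
  H(C) = 2.2820 bits

Ranking: B > C > A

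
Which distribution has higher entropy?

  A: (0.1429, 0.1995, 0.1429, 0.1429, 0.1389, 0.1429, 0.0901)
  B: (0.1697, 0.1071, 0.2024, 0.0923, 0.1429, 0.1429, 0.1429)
A

Both distributions are close to uniform, making this a harder comparison.

H(A) = 2.7767 bits
H(B) = 2.7662 bits

The distribution closer to uniform has higher entropy.
Answer: A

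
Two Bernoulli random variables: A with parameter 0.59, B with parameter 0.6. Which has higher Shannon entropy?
A

For binary distributions, entropy is maximized at p=0.5 and decreases as p moves toward 0 or 1.

H(A) = H(0.59) = 0.9765 bits
H(B) = H(0.6) = 0.9710 bits

Distribution A (p=0.59) is closer to uniform (p=0.5), so it has higher entropy.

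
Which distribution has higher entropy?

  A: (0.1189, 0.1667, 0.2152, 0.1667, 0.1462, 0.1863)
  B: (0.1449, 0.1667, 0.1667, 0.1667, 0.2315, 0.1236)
A

Both distributions are close to uniform, making this a harder comparison.

H(A) = 2.5612 bits
H(B) = 2.5578 bits

The distribution closer to uniform has higher entropy.
Answer: A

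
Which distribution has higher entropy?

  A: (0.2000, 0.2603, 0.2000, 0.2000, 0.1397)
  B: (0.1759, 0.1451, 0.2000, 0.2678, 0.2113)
A

Both distributions are close to uniform, making this a harder comparison.

H(A) = 2.2953 bits
H(B) = 2.2923 bits

The distribution closer to uniform has higher entropy.
Answer: A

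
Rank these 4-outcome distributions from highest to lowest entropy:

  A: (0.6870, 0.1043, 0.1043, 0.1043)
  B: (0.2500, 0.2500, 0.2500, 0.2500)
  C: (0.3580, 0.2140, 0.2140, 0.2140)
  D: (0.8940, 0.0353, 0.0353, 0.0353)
B > C > A > D

Key insight: Entropy is maximized by uniform distributions and minimized by concentrated distributions.

Entropies:
  H(A) = 1.3927 bits
  H(B) = 2.0000 bits
  H(C) = 1.9586 bits
  H(D) = 0.6557 bits

Ranking: B > C > A > D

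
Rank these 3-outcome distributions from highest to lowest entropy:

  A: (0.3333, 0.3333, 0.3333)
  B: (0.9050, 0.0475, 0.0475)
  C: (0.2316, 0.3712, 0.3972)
A > C > B

Key insight: Entropy is maximized by uniform distributions and minimized by concentrated distributions.

- Uniform distributions have maximum entropy log₂(3) = 1.5850 bits
- The more "peaked" or concentrated a distribution, the lower its entropy

Entropies:
  H(A) = 1.5850 bits
  H(B) = 0.5479 bits
  H(C) = 1.5486 bits

Ranking: A > C > B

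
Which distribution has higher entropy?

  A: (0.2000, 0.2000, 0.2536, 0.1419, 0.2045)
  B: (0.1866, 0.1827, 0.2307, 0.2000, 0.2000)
B

Both distributions are close to uniform, making this a harder comparison.

H(A) = 2.2988 bits
H(B) = 2.3169 bits

The distribution closer to uniform has higher entropy.
Answer: B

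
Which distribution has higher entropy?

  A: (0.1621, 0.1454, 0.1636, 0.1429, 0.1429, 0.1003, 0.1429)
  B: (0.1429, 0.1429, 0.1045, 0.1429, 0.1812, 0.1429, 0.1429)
A

Both distributions are close to uniform, making this a harder comparison.

H(A) = 2.7932 bits
H(B) = 2.7923 bits

The distribution closer to uniform has higher entropy.
Answer: A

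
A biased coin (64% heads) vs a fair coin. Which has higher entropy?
Fair coin

The fair coin is uniform (p=0.5), maximizing binary entropy at 1 bit. The biased coin has H(0.64) ≈ 0.943 bits — its outcome is more predictable, so its entropy is lower.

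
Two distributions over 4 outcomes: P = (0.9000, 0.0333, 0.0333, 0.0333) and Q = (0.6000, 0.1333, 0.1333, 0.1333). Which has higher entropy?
Q

P is highly concentrated on one outcome (90%), making it nearly deterministic. Q spreads its mass more evenly (max 60%). The more spread-out distribution has higher entropy: H(P) ≈ 0.627 bits, H(Q) ≈ 1.605 bits.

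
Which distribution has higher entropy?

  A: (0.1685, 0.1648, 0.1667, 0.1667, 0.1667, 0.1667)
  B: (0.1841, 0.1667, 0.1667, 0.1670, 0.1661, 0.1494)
A

Both distributions are close to uniform, making this a harder comparison.

H(A) = 2.5849 bits
H(B) = 2.5824 bits

The distribution closer to uniform has higher entropy.
Answer: A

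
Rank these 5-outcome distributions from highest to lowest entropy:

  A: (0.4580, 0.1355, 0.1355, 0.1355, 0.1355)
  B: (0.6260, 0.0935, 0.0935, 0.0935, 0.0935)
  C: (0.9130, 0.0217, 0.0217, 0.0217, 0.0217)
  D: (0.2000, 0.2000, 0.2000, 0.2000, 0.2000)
D > A > B > C

Key insight: Entropy is maximized by uniform distributions and minimized by concentrated distributions.

Entropies:
  H(A) = 2.0789 bits
  H(B) = 1.7017 bits
  H(C) = 0.6004 bits
  H(D) = 2.3219 bits

Ranking: D > A > B > C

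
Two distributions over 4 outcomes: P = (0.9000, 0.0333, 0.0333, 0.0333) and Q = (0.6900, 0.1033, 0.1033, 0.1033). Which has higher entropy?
Q

P is highly concentrated on one outcome (90%), making it nearly deterministic. Q spreads its mass more evenly (max 69%). The more spread-out distribution has higher entropy: H(P) ≈ 0.627 bits, H(Q) ≈ 1.385 bits.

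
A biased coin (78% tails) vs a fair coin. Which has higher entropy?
Fair coin

The fair coin is uniform (p=0.5), maximizing binary entropy at 1 bit. The biased coin has H(0.78) ≈ 0.760 bits — its outcome is more predictable, so its entropy is lower.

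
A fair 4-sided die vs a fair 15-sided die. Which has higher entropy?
15-sided die

Both are uniform distributions; for uniform over n outcomes, H = log₂(n). H(4-sided) = log₂(4) = 2.000 bits and H(15-sided) = log₂(15) = 3.907 bits. More outcomes in a uniform distribution means higher entropy.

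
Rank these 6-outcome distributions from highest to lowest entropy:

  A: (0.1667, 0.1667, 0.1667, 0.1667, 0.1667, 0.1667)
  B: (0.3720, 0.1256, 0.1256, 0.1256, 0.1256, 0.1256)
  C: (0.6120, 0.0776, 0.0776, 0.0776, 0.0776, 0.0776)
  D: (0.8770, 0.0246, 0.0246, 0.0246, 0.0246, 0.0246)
A > B > C > D

Key insight: Entropy is maximized by uniform distributions and minimized by concentrated distributions.

Entropies:
  H(A) = 2.5850 bits
  H(B) = 2.4104 bits
  H(C) = 1.8644 bits
  H(D) = 0.8235 bits

Ranking: A > B > C > D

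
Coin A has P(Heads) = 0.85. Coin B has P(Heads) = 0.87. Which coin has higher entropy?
A

For binary distributions, entropy is maximized at p=0.5 and decreases as p moves toward 0 or 1.

H(A) = H(0.85) = 0.6098 bits
H(B) = H(0.87) = 0.5574 bits

Distribution A (p=0.85) is closer to uniform (p=0.5), so it has higher entropy.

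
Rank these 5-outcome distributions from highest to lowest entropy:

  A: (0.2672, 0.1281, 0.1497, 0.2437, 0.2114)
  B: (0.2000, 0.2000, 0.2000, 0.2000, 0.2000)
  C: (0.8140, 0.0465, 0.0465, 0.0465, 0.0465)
B > A > C

Key insight: Entropy is maximized by uniform distributions and minimized by concentrated distributions.

- Uniform distributions have maximum entropy log₂(5) = 2.3219 bits
- The more "peaked" or concentrated a distribution, the lower its entropy

Entropies:
  H(A) = 2.2689 bits
  H(B) = 2.3219 bits
  H(C) = 1.0650 bits

Ranking: B > A > C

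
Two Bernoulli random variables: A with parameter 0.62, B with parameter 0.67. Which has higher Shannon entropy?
A

For binary distributions, entropy is maximized at p=0.5 and decreases as p moves toward 0 or 1.

H(A) = H(0.62) = 0.9580 bits
H(B) = H(0.67) = 0.9149 bits

Distribution A (p=0.62) is closer to uniform (p=0.5), so it has higher entropy.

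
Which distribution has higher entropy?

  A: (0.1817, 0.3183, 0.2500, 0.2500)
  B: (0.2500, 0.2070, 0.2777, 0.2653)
B

Both distributions are close to uniform, making this a harder comparison.

H(A) = 1.9727 bits
H(B) = 1.9915 bits

The distribution closer to uniform has higher entropy.
Answer: B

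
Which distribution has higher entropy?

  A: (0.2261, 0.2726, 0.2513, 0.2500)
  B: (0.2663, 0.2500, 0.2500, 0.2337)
B

Both distributions are close to uniform, making this a harder comparison.

H(A) = 1.9969 bits
H(B) = 1.9985 bits

The distribution closer to uniform has higher entropy.
Answer: B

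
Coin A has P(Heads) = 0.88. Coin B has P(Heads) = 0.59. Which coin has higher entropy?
B

For binary distributions, entropy is maximized at p=0.5 and decreases as p moves toward 0 or 1.

H(A) = H(0.88) = 0.5294 bits
H(B) = H(0.59) = 0.9765 bits

Distribution B (p=0.59) is closer to uniform (p=0.5), so it has higher entropy.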